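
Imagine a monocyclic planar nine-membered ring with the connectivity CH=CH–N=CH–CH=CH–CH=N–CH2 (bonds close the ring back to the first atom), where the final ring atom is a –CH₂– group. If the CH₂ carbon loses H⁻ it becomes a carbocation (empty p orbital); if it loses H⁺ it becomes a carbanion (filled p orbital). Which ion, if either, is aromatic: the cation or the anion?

The anion

Both ions have a continuous loop of p orbitals — each ring atom is sp².
Cation: 4 × 2 + 0 = 8 π electrons → 4(2), antiaromatic.
Anion: 4 × 2 + 2 = 10 π electrons → 4(2)+2, aromatic.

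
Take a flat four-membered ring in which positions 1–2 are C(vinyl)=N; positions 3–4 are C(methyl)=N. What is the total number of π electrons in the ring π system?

4

Every ring atom contributes a p orbital perpendicular to the ring (the double-bond atoms are sp², each contributing one p electron; the doubly-bonded nitrogens are pyridine-type — their lone pairs lie in the ring plane, leaving one electron in the p orbital), so the π system is cyclic and fully conjugated.
Adding the contributions, 2 × 2 = 4 from the 2 double-bond units.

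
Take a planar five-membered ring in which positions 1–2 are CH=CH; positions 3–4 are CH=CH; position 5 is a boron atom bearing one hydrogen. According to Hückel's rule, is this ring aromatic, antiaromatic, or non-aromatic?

Every ring atom contributes a p orbital perpendicular to the ring (the double-bond atoms are sp², each contributing one p electron; the boron has an empty p orbital), so the π system is cyclic and fully conjugated.
π-electron count: 2 × 2 = 4 from the double-bond units + 0 from the BH atom = 4.
4 is a 4n count (n = 1), so the planar conjugated ring is antiaromatic.
(The species described is borole.)

Antiaromatic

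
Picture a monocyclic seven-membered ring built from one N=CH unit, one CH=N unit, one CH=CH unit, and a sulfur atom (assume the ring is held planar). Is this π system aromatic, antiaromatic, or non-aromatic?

Antiaromatic

The p orbitals form a continuous loop: each doubly-bonded ring atom is sp² with one p-orbital electron; each =N– nitrogen is pyridine-type (lone pair in the sp² plane, one electron in the p orbital); the sulfur donates one lone pair from its p orbital. The ring is fully conjugated.
Tallying contributions gives 3 × 2 = 6 from the double-bond units + 2 from the S atom = 8.
A 4n π count (8, n = 2) in a planar conjugated ring means antiaromatic.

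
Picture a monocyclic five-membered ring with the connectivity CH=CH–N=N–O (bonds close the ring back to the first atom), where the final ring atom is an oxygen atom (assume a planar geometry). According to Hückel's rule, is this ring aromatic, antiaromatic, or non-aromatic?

Check conjugation: every atom in a ring double bond is sp² and brings one electron to the p orbital; the doubly-bonded nitrogens are pyridine-type — their lone pairs lie in the ring plane, leaving one electron in the p orbital; the oxygen donates one lone pair from its p orbital — every position has a p orbital, so the cyclic π system is continuous.
Adding the contributions, 2 × 2 = 4 from the double-bond units + 2 from the O atom = 6.
With 6 π electrons (n = 1), the Hückel 4n+2 condition holds.

Aromatic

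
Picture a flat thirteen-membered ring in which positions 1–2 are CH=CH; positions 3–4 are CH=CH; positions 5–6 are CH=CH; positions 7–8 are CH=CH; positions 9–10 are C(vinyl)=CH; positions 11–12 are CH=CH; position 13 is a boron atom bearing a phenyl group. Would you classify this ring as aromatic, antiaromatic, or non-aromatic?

Antiaromatic

Check conjugation: every atom in a ring double bond is sp² and brings one electron to the p orbital; the boron has an empty p orbital — every position has a p orbital, so the cyclic π system is continuous.
Counting π electrons: 6 × 2 = 12 from the double-bond units + 0 from the B(phenyl) atom = 12.
12 = 4(3); a planar, fully conjugated 4n system is antiaromatic.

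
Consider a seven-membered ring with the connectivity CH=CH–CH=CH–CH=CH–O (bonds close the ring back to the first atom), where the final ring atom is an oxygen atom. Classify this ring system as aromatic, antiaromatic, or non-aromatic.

Antiaromatic

The p orbitals form a continuous loop: each doubly-bonded ring atom is sp² with one p-orbital electron; the oxygen donates one lone pair from its p orbital. The ring is fully conjugated.
Adding the contributions, 3 × 2 = 6 from the double-bond units + 2 from the O atom = 8.
8 is a 4n count (n = 2), so the planar conjugated ring is antiaromatic.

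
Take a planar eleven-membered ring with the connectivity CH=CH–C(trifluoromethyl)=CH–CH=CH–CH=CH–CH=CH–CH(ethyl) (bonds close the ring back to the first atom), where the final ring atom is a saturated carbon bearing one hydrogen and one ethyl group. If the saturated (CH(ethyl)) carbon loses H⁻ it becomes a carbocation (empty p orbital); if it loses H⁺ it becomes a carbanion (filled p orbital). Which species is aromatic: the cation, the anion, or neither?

The cation

In both ions every ring atom is sp² and contributes a p orbital, so both rings are fully conjugated.
Cation: 5 × 2 + 0 = 10 π electrons → 4(2)+2, aromatic.
Anion: 5 × 2 + 2 = 12 π electrons → 4(3), antiaromatic.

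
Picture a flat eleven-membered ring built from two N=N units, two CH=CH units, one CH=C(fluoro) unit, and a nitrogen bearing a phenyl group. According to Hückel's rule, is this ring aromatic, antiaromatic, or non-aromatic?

Every ring atom contributes a p orbital perpendicular to the ring (every atom in a ring double bond is sp² and brings one electron to the p orbital; each =N– nitrogen is pyridine-type (lone pair in the sp² plane, one electron in the p orbital); the pyrrole-type nitrogen donates its lone pair from the p orbital), so the π system is cyclic and fully conjugated.
Tallying contributions gives 5 × 2 = 10 from the double-bond units + 2 from the N(phenyl) atom = 12.
12 = 4(3); a planar, fully conjugated 4n system is antiaromatic.

Antiaromatic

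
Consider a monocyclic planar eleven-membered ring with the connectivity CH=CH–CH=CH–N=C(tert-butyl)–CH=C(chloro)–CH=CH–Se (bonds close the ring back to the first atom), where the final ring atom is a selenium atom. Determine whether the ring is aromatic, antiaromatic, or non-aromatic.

Antiaromatic

Every ring atom contributes a p orbital perpendicular to the ring (every atom in a ring double bond is sp² and brings one electron to the p orbital; each sp² =N– keeps its lone pair in-plane and puts one electron into the π system; the selenium donates one lone pair from its p orbital), so the π system is cyclic and fully conjugated.
Adding the contributions, 5 × 2 = 10 from the double-bond units + 2 from the Se atom = 12.
12 = 4(3); a planar, fully conjugated 4n system is antiaromatic.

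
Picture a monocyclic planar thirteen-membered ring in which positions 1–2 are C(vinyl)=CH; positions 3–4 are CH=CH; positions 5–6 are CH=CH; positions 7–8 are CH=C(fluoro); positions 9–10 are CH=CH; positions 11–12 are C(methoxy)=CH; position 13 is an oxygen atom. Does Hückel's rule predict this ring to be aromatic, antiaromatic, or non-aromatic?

The p orbitals form a continuous loop: each doubly-bonded ring atom is sp² with one p-orbital electron; the oxygen donates one lone pair from its p orbital. The ring is fully conjugated.
π-electron count: 6 × 2 = 12 from the double-bond units + 2 from the O atom = 14.
That gives a 4n+2 count (14, n = 3).

Aromatic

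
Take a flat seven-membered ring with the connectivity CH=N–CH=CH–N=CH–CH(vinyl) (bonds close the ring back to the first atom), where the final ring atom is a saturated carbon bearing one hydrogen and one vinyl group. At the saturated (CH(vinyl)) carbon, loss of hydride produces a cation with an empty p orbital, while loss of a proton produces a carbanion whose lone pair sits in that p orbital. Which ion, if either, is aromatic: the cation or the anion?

The cation

Once that carbon is sp², every ring atom has a p orbital and both ions are fully conjugated.
Cation: 3 × 2 + 0 = 6 π electrons → 4(1)+2, aromatic.
Anion: 3 × 2 + 2 = 8 π electrons → 4(2), antiaromatic.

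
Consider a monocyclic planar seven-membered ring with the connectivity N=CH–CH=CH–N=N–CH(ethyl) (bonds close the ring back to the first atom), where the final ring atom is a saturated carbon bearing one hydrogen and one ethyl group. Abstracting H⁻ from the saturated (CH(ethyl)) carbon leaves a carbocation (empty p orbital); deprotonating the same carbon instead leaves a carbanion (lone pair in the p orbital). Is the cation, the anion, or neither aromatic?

In either ion the ring is fully conjugated: every atom, including the new sp² carbon, supplies a p orbital.
Cation: 3 × 2 + 0 = 6 π electrons → 4(1)+2, aromatic.
Anion: 3 × 2 + 2 = 8 π electrons → 4(2), antiaromatic.

The cation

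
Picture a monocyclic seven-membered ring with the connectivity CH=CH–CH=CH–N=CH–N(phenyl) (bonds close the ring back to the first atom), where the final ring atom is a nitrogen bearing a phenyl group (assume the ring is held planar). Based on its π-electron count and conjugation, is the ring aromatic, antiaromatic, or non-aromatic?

Every ring atom contributes a p orbital perpendicular to the ring (each doubly-bonded ring atom is sp² with one p-orbital electron; each sp² =N– keeps its lone pair in-plane and puts one electron into the π system; the pyrrole-type nitrogen donates its lone pair from the p orbital), so the π system is cyclic and fully conjugated.
π-electron count: 3 × 2 = 6 from the double-bond units + 2 from the N(phenyl) atom = 8.
8 is a 4n count (n = 2), so the planar conjugated ring is antiaromatic.

Antiaromatic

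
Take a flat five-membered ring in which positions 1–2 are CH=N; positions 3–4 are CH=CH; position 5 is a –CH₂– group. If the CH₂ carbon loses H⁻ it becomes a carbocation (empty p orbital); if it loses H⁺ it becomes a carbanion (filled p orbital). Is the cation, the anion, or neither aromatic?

The anion

In either ion the ring is fully conjugated: every atom, including the new sp² carbon, supplies a p orbital.
Cation: 2 × 2 + 0 = 4 π electrons → 4(1), antiaromatic.
Anion: 2 × 2 + 2 = 6 π electrons → 4(1)+2, aromatic.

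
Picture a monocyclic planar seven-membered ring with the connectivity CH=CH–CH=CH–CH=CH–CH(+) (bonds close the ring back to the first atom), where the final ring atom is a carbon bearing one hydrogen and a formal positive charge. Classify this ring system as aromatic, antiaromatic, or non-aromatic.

Check conjugation: the double-bond atoms are sp², each contributing one p electron; the carbocation has an empty p orbital — every position has a p orbital, so the cyclic π system is continuous.
π-electron count: 3 × 2 = 6 from the double-bond units + 0 from the CH(+) atom = 6.
With 6 π electrons (n = 1), the Hückel 4n+2 condition holds.
(This ring is the tropylium cation.)

Aromatic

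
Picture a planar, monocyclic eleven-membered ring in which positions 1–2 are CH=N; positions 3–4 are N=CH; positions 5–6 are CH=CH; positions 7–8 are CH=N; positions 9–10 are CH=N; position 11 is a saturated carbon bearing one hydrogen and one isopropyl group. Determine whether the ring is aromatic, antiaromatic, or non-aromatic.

Non-aromatic

Because that saturated carbon is sp³ and has no p orbital in the ring π system at the CH(isopropyl) position, the π system cannot extend all the way around the ring.
A ring that is not fully conjugated cannot be aromatic or antiaromatic regardless of its π-electron count.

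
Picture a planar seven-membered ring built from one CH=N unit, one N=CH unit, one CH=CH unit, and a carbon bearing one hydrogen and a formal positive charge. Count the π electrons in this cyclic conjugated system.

Every ring atom contributes a p orbital perpendicular to the ring (the double-bond atoms are sp², each contributing one p electron; each sp² =N– keeps its lone pair in-plane and puts one electron into the π system; the carbocation has an empty p orbital), so the π system is cyclic and fully conjugated.
Counting π electrons: 3 × 2 = 6 from the double-bond units + 0 from the CH(+) atom = 6.

6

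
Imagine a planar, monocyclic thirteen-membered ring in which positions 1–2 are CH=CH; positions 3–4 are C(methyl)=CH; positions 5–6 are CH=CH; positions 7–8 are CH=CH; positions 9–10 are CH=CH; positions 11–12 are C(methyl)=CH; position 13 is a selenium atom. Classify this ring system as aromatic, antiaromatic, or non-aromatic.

Aromatic

Every ring atom contributes a p orbital perpendicular to the ring (the double-bond atoms are sp², each contributing one p electron; the selenium donates one lone pair from its p orbital), so the π system is cyclic and fully conjugated.
Tallying contributions gives 6 × 2 = 12 from the double-bond units + 2 from the Se atom = 14.
With 14 π electrons (n = 3), the Hückel 4n+2 condition holds.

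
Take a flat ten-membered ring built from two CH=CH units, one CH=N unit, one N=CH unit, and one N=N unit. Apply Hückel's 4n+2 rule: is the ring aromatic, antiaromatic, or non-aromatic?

Every ring atom contributes a p orbital perpendicular to the ring (every atom in a ring double bond is sp² and brings one electron to the p orbital; the doubly-bonded nitrogens are pyridine-type — their lone pairs lie in the ring plane, leaving one electron in the p orbital), so the π system is cyclic and fully conjugated.
Tallying contributions gives 5 × 2 = 10 from the 5 double-bond units.
10 = 4(2) + 2, which satisfies Hückel's 4n+2 rule.

Aromatic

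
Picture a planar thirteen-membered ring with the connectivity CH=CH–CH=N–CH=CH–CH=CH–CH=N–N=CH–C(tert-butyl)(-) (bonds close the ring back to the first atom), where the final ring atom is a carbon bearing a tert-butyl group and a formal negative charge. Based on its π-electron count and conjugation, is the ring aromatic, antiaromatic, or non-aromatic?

Aromatic

Every ring atom contributes a p orbital perpendicular to the ring (every atom in a ring double bond is sp² and brings one electron to the p orbital; the doubly-bonded nitrogens are pyridine-type — their lone pairs lie in the ring plane, leaving one electron in the p orbital; the carbanion's lone pair occupies the p orbital), so the π system is cyclic and fully conjugated.
Counting π electrons: 6 × 2 = 12 from the double-bond units + 2 from the C(tert-butyl)(-) atom = 14.
With 14 π electrons (n = 3), the Hückel 4n+2 condition holds.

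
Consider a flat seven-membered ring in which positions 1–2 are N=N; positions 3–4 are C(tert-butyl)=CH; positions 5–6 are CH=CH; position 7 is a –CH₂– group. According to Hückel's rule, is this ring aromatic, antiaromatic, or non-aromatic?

Because the tetrahedral CH₂ carbon is sp³ and has no p orbital in the ring π system at the CH2 position, the π system cannot extend all the way around the ring.
A ring that is not fully conjugated cannot be aromatic or antiaromatic regardless of its π-electron count.

Non-aromatic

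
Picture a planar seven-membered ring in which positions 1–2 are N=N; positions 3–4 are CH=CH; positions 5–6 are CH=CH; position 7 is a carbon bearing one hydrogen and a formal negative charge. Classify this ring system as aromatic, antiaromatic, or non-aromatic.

Antiaromatic

The p orbitals form a continuous loop: each doubly-bonded ring atom is sp² with one p-orbital electron; each =N– nitrogen is pyridine-type (lone pair in the sp² plane, one electron in the p orbital); the carbanion's lone pair occupies the p orbital. The ring is fully conjugated.
Counting π electrons: 3 × 2 = 6 from the double-bond units + 2 from the CH(-) atom = 8.
A 4n π count (8, n = 2) in a planar conjugated ring means antiaromatic.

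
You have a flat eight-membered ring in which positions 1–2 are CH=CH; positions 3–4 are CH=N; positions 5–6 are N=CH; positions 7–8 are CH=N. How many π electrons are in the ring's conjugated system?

All ring atoms are sp² and supply a p orbital to the ring (every atom in a ring double bond is sp² and brings one electron to the p orbital; each =N– nitrogen is pyridine-type (lone pair in the sp² plane, one electron in the p orbital)); the conjugation is uninterrupted.
Adding the contributions, 4 × 2 = 8 from the 4 double-bond units.

8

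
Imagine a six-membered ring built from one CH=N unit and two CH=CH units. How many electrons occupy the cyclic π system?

6

The p orbitals form a continuous loop: each doubly-bonded ring atom is sp² with one p-orbital electron; each =N– nitrogen is pyridine-type (lone pair in the sp² plane, one electron in the p orbital). The ring is fully conjugated.
Adding the contributions, 3 × 2 = 6 from the 3 double-bond units.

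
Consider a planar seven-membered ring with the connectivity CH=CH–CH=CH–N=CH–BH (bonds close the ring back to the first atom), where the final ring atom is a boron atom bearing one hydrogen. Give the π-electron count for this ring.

Check conjugation: the double-bond atoms are sp², each contributing one p electron; each sp² =N– keeps its lone pair in-plane and puts one electron into the π system; the boron has an empty p orbital — every position has a p orbital, so the cyclic π system is continuous.
Counting π electrons: 3 × 2 = 6 from the double-bond units + 0 from the BH atom = 6.

6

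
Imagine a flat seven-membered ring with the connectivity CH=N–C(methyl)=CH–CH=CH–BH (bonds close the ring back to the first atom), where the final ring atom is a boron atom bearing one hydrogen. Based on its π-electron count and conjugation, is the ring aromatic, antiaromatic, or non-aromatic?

Aromatic

The p orbitals form a continuous loop: every atom in a ring double bond is sp² and brings one electron to the p orbital; the doubly-bonded nitrogens are pyridine-type — their lone pairs lie in the ring plane, leaving one electron in the p orbital; the boron has an empty p orbital. The ring is fully conjugated.
Counting π electrons: 3 × 2 = 6 from the double-bond units + 0 from the BH atom = 6.
With 6 π electrons (n = 1), the Hückel 4n+2 condition holds.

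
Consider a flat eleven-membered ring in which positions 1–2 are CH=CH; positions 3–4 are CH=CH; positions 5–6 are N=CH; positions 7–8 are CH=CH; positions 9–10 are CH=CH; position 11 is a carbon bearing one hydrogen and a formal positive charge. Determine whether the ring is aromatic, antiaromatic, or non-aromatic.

Check conjugation: the double-bond atoms are sp², each contributing one p electron; each =N– nitrogen is pyridine-type (lone pair in the sp² plane, one electron in the p orbital); the carbocation has an empty p orbital — every position has a p orbital, so the cyclic π system is continuous.
Adding the contributions, 5 × 2 = 10 from the double-bond units + 0 from the CH(+) atom = 10.
10 = 4(2) + 2, which satisfies Hückel's 4n+2 rule.

Aromatic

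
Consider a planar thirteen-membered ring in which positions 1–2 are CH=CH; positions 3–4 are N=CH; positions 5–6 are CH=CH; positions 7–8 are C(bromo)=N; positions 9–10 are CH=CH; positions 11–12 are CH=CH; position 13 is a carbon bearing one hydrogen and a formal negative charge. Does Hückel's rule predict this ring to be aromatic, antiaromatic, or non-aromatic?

Check conjugation: each doubly-bonded ring atom is sp² with one p-orbital electron; the doubly-bonded nitrogens are pyridine-type — their lone pairs lie in the ring plane, leaving one electron in the p orbital; the carbanion's lone pair occupies the p orbital — every position has a p orbital, so the cyclic π system is continuous.
π-electron count: 6 × 2 = 12 from the double-bond units + 2 from the CH(-) atom = 14.
That gives a 4n+2 count (14, n = 3).

Aromatic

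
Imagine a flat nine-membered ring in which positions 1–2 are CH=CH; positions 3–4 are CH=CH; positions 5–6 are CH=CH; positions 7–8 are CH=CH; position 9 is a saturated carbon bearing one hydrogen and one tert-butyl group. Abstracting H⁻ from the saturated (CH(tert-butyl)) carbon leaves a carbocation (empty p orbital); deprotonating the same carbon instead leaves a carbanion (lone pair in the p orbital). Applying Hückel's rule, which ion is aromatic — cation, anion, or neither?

Once that carbon is sp², every ring atom has a p orbital and both ions are fully conjugated.
Cation: 4 × 2 + 0 = 8 π electrons → 4(2), antiaromatic.
Anion: 4 × 2 + 2 = 10 π electrons → 4(2)+2, aromatic.

The anion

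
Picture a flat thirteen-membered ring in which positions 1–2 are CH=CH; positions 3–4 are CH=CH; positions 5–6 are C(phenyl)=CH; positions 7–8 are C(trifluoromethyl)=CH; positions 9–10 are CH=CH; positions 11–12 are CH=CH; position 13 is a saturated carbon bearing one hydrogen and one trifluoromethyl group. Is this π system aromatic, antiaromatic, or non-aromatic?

At the CH(trifluoromethyl) position, that saturated carbon is sp³ and has no p orbital in the ring π system; the ring's p-orbital overlap is broken there.
Broken conjugation rules out both aromaticity and antiaromaticity.

Non-aromatic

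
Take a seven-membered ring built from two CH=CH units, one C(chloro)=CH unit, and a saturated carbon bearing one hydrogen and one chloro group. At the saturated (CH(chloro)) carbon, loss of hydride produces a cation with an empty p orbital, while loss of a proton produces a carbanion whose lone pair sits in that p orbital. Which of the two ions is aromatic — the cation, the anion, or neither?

The cation

In either ion the ring is fully conjugated: every atom, including the new sp² carbon, supplies a p orbital.
Cation: 3 × 2 + 0 = 6 π electrons → 4(1)+2, aromatic.
Anion: 3 × 2 + 2 = 8 π electrons → 4(2), antiaromatic.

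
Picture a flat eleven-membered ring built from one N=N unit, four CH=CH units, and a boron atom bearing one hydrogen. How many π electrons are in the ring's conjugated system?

10

Check conjugation: each doubly-bonded ring atom is sp² with one p-orbital electron; each sp² =N– keeps its lone pair in-plane and puts one electron into the π system; the boron has an empty p orbital — every position has a p orbital, so the cyclic π system is continuous.
π-electron count: 5 × 2 = 10 from the double-bond units + 0 from the BH atom = 10.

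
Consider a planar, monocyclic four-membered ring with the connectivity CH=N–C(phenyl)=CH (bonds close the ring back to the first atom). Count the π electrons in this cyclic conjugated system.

The p orbitals form a continuous loop: each doubly-bonded ring atom is sp² with one p-orbital electron; each sp² =N– keeps its lone pair in-plane and puts one electron into the π system. The ring is fully conjugated.
Counting π electrons: 2 × 2 = 4 from the 2 double-bond units.

4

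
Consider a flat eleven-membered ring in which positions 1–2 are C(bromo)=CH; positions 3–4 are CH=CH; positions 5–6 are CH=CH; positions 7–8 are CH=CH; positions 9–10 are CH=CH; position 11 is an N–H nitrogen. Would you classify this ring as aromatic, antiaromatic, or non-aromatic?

Antiaromatic

Check conjugation: the double-bond atoms are sp², each contributing one p electron; the pyrrole-type nitrogen donates its lone pair from the p orbital — every position has a p orbital, so the cyclic π system is continuous.
π-electron count: 5 × 2 = 10 from the double-bond units + 2 from the NH atom = 12.
With 12 = 4·3 π electrons, Hückel's rule classifies the planar ring as antiaromatic.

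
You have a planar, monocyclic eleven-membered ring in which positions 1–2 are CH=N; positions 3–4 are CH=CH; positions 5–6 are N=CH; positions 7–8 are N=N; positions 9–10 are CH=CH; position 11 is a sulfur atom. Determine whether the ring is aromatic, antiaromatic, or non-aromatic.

All ring atoms are sp² and supply a p orbital to the ring (each doubly-bonded ring atom is sp² with one p-orbital electron; each =N– nitrogen is pyridine-type (lone pair in the sp² plane, one electron in the p orbital); the sulfur donates one lone pair from its p orbital); the conjugation is uninterrupted.
Tallying contributions gives 5 × 2 = 10 from the double-bond units + 2 from the S atom = 12.
With 12 = 4·3 π electrons, Hückel's rule classifies the planar ring as antiaromatic.

Antiaromatic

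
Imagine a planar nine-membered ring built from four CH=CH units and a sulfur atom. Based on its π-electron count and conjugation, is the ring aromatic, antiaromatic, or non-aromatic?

All ring atoms are sp² and supply a p orbital to the ring (the double-bond atoms are sp², each contributing one p electron; the sulfur donates one lone pair from its p orbital); the conjugation is uninterrupted.
π-electron count: 4 × 2 = 8 from the double-bond units + 2 from the S atom = 10.
That gives a 4n+2 count (10, n = 2).

Aromatic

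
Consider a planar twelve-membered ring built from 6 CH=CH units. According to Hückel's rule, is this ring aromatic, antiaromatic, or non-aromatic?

All ring atoms are sp² and supply a p orbital to the ring (every atom in a ring double bond is sp² and brings one electron to the p orbital); the conjugation is uninterrupted.
Counting π electrons: 6 × 2 = 12 from the 6 double-bond units.
12 is a 4n count (n = 3), so the planar conjugated ring is antiaromatic.

Antiaromatic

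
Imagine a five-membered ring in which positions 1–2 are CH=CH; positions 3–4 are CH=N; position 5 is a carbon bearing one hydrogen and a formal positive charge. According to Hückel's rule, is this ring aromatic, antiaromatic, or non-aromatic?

The p orbitals form a continuous loop: the double-bond atoms are sp², each contributing one p electron; each =N– nitrogen is pyridine-type (lone pair in the sp² plane, one electron in the p orbital); the carbocation has an empty p orbital. The ring is fully conjugated.
π-electron count: 2 × 2 = 4 from the double-bond units + 0 from the CH(+) atom = 4.
A 4n π count (4, n = 1) in a planar conjugated ring means antiaromatic.

Antiaromatic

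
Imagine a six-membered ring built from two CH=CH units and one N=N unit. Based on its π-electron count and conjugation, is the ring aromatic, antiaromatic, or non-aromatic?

Aromatic

Check conjugation: every atom in a ring double bond is sp² and brings one electron to the p orbital; the doubly-bonded nitrogens are pyridine-type — their lone pairs lie in the ring plane, leaving one electron in the p orbital — every position has a p orbital, so the cyclic π system is continuous.
Tallying contributions gives 3 × 2 = 6 from the 3 double-bond units.
6 = 4(1) + 2, which satisfies Hückel's 4n+2 rule.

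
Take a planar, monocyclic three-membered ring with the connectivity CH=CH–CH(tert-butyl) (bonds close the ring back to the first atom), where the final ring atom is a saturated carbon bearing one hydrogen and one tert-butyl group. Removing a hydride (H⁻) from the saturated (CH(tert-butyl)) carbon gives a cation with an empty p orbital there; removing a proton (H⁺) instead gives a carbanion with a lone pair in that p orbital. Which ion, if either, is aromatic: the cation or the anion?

In either ion the ring is fully conjugated: every atom, including the new sp² carbon, supplies a p orbital.
Cation: 1 × 2 + 0 = 2 π electrons → 4(0)+2, aromatic.
Anion: 1 × 2 + 2 = 4 π electrons → 4(1), antiaromatic.

The cation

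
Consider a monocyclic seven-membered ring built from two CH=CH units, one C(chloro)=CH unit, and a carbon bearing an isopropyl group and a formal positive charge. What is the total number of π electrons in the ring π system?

Check conjugation: every atom in a ring double bond is sp² and brings one electron to the p orbital; the carbocation has an empty p orbital — every position has a p orbital, so the cyclic π system is continuous.
Tallying contributions gives 3 × 2 = 6 from the double-bond units + 0 from the C(isopropyl)(+) atom = 6.

6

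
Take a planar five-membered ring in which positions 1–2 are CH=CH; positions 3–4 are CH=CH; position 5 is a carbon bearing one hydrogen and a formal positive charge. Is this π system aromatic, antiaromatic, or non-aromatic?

All ring atoms are sp² and supply a p orbital to the ring (every atom in a ring double bond is sp² and brings one electron to the p orbital; the carbocation has an empty p orbital); the conjugation is uninterrupted.
Tallying contributions gives 2 × 2 = 4 from the double-bond units + 0 from the CH(+) atom = 4.
4 = 4(1); a planar, fully conjugated 4n system is antiaromatic.
(The species described is the cyclopentadienyl cation.)

Antiaromatic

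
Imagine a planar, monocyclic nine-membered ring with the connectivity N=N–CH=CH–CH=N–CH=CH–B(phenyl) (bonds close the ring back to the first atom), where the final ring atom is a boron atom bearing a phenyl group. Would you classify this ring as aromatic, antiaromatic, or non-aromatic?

Check conjugation: every atom in a ring double bond is sp² and brings one electron to the p orbital; each =N– nitrogen is pyridine-type (lone pair in the sp² plane, one electron in the p orbital); the boron has an empty p orbital — every position has a p orbital, so the cyclic π system is continuous.
Adding the contributions, 4 × 2 = 8 from the double-bond units + 0 from the B(phenyl) atom = 8.
With 8 = 4·2 π electrons, Hückel's rule classifies the planar ring as antiaromatic.

Antiaromatic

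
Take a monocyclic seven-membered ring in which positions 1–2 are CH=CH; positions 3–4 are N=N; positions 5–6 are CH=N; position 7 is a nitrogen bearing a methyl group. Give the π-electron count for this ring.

All ring atoms are sp² and supply a p orbital to the ring (each doubly-bonded ring atom is sp² with one p-orbital electron; each =N– nitrogen is pyridine-type (lone pair in the sp² plane, one electron in the p orbital); the pyrrole-type nitrogen donates its lone pair from the p orbital); the conjugation is uninterrupted.
Counting π electrons: 3 × 2 = 6 from the double-bond units + 2 from the N(methyl) atom = 8.

8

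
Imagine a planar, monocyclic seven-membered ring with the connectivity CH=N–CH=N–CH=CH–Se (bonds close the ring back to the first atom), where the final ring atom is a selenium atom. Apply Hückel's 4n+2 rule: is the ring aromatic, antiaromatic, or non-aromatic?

Antiaromatic

Every ring atom contributes a p orbital perpendicular to the ring (every atom in a ring double bond is sp² and brings one electron to the p orbital; the doubly-bonded nitrogens are pyridine-type — their lone pairs lie in the ring plane, leaving one electron in the p orbital; the selenium donates one lone pair from its p orbital), so the π system is cyclic and fully conjugated.
Tallying contributions gives 3 × 2 = 6 from the double-bond units + 2 from the Se atom = 8.
8 = 4(2); a planar, fully conjugated 4n system is antiaromatic.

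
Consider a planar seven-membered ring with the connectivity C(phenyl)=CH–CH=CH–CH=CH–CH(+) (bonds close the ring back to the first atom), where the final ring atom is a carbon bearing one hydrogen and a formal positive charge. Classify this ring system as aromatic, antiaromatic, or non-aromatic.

The p orbitals form a continuous loop: the double-bond atoms are sp², each contributing one p electron; the carbocation has an empty p orbital. The ring is fully conjugated.
Counting π electrons: 3 × 2 = 6 from the double-bond units + 0 from the CH(+) atom = 6.
That gives a 4n+2 count (6, n = 1).

Aromatic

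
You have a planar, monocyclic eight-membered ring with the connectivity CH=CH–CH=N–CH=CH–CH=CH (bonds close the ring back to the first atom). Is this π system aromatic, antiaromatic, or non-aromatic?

Every ring atom contributes a p orbital perpendicular to the ring (each doubly-bonded ring atom is sp² with one p-orbital electron; the doubly-bonded nitrogens are pyridine-type — their lone pairs lie in the ring plane, leaving one electron in the p orbital), so the π system is cyclic and fully conjugated.
Adding the contributions, 4 × 2 = 8 from the 4 double-bond units.
With 8 = 4·2 π electrons, Hückel's rule classifies the planar ring as antiaromatic.

Antiaromatic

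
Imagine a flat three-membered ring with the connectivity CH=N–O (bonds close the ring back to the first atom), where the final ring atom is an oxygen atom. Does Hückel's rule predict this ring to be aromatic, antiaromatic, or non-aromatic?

The p orbitals form a continuous loop: the double-bond atoms are sp², each contributing one p electron; each sp² =N– keeps its lone pair in-plane and puts one electron into the π system; the oxygen donates one lone pair from its p orbital. The ring is fully conjugated.
Tallying contributions gives 1 × 2 = 2 from the double-bond unit + 2 from the O atom = 4.
A 4n π count (4, n = 1) in a planar conjugated ring means antiaromatic.

Antiaromatic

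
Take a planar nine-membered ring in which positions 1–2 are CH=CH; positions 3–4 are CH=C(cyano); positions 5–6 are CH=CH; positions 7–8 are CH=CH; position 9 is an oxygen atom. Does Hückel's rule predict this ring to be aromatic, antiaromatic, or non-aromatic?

All ring atoms are sp² and supply a p orbital to the ring (the double-bond atoms are sp², each contributing one p electron; the oxygen donates one lone pair from its p orbital); the conjugation is uninterrupted.
π-electron count: 4 × 2 = 8 from the double-bond units + 2 from the O atom = 10.
10 = 4(2) + 2, which satisfies Hückel's 4n+2 rule.

Aromatic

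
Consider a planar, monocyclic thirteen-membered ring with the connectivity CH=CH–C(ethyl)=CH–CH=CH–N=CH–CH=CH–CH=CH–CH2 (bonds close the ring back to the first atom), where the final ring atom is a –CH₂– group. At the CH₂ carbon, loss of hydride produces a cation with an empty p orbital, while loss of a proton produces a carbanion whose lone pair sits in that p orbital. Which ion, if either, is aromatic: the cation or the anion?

In either ion the ring is fully conjugated: every atom, including the new sp² carbon, supplies a p orbital.
Cation: 6 × 2 + 0 = 12 π electrons → 4(3), antiaromatic.
Anion: 6 × 2 + 2 = 14 π electrons → 4(3)+2, aromatic.

The anion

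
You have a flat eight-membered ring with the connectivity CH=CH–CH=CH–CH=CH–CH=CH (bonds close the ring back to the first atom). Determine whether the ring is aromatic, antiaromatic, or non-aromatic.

All ring atoms are sp² and supply a p orbital to the ring (every atom in a ring double bond is sp² and brings one electron to the p orbital); the conjugation is uninterrupted.
Adding the contributions, 4 × 2 = 8 from the 4 double-bond units.
A 4n π count (8, n = 2) in a planar conjugated ring means antiaromatic.
This is cyclooctatetraene.

Antiaromatic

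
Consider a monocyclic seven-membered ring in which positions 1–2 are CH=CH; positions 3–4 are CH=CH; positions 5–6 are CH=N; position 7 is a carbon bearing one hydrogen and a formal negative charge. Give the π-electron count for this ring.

Every ring atom contributes a p orbital perpendicular to the ring (each doubly-bonded ring atom is sp² with one p-orbital electron; the doubly-bonded nitrogens are pyridine-type — their lone pairs lie in the ring plane, leaving one electron in the p orbital; the carbanion's lone pair occupies the p orbital), so the π system is cyclic and fully conjugated.
Tallying contributions gives 3 × 2 = 6 from the double-bond units + 2 from the CH(-) atom = 8.

8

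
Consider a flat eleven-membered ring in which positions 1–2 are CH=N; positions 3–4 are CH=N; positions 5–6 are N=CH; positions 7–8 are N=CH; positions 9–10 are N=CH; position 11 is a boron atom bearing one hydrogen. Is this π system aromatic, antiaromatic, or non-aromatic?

Check conjugation: the double-bond atoms are sp², each contributing one p electron; the doubly-bonded nitrogens are pyridine-type — their lone pairs lie in the ring plane, leaving one electron in the p orbital; the boron has an empty p orbital — every position has a p orbital, so the cyclic π system is continuous.
Adding the contributions, 5 × 2 = 10 from the double-bond units + 0 from the BH atom = 10.
With 10 π electrons (n = 2), the Hückel 4n+2 condition holds.

Aromatic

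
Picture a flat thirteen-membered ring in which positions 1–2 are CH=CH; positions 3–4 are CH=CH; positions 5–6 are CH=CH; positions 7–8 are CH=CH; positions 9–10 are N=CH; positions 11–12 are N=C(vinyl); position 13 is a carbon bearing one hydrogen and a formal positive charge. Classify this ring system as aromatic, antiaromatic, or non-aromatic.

All ring atoms are sp² and supply a p orbital to the ring (each doubly-bonded ring atom is sp² with one p-orbital electron; each sp² =N– keeps its lone pair in-plane and puts one electron into the π system; the carbocation has an empty p orbital); the conjugation is uninterrupted.
Counting π electrons: 6 × 2 = 12 from the double-bond units + 0 from the CH(+) atom = 12.
12 = 4(3); a planar, fully conjugated 4n system is antiaromatic.

Antiaromatic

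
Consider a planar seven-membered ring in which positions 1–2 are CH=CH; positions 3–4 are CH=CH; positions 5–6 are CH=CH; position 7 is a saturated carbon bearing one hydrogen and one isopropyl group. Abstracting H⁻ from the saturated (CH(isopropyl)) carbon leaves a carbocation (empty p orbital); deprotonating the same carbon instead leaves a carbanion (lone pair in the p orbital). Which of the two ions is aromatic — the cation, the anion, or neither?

In both ions every ring atom is sp² and contributes a p orbital, so both rings are fully conjugated.
Cation: 3 × 2 + 0 = 6 π electrons → 4(1)+2, aromatic.
Anion: 3 × 2 + 2 = 8 π electrons → 4(2), antiaromatic.

The cation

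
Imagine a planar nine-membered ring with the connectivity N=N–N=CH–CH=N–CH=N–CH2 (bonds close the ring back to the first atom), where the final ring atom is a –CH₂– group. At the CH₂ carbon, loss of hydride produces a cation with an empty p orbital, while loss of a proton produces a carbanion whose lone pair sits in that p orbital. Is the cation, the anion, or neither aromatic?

The anion

In both ions every ring atom is sp² and contributes a p orbital, so both rings are fully conjugated.
Cation: 4 × 2 + 0 = 8 π electrons → 4(2), antiaromatic.
Anion: 4 × 2 + 2 = 10 π electrons → 4(2)+2, aromatic.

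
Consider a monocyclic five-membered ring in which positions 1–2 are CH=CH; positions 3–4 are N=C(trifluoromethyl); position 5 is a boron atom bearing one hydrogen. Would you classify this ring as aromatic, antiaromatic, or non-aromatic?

Every ring atom contributes a p orbital perpendicular to the ring (every atom in a ring double bond is sp² and brings one electron to the p orbital; the doubly-bonded nitrogens are pyridine-type — their lone pairs lie in the ring plane, leaving one electron in the p orbital; the boron has an empty p orbital), so the π system is cyclic and fully conjugated.
Adding the contributions, 2 × 2 = 4 from the double-bond units + 0 from the BH atom = 4.
4 = 4(1); a planar, fully conjugated 4n system is antiaromatic.

Antiaromatic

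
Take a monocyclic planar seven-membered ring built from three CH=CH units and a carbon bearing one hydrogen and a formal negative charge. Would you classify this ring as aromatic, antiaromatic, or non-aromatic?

Antiaromatic

The p orbitals form a continuous loop: each doubly-bonded ring atom is sp² with one p-orbital electron; the carbanion's lone pair occupies the p orbital. The ring is fully conjugated.
Tallying contributions gives 3 × 2 = 6 from the double-bond units + 2 from the CH(-) atom = 8.
8 is a 4n count (n = 2), so the planar conjugated ring is antiaromatic.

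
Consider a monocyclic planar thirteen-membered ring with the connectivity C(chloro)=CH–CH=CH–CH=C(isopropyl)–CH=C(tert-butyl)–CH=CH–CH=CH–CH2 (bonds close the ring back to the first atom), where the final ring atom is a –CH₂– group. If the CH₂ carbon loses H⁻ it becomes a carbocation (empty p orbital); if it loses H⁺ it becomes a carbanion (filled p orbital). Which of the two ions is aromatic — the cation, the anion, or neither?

In either ion the ring is fully conjugated: every atom, including the new sp² carbon, supplies a p orbital.
Cation: 6 × 2 + 0 = 12 π electrons → 4(3), antiaromatic.
Anion: 6 × 2 + 2 = 14 π electrons → 4(3)+2, aromatic.

The anion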